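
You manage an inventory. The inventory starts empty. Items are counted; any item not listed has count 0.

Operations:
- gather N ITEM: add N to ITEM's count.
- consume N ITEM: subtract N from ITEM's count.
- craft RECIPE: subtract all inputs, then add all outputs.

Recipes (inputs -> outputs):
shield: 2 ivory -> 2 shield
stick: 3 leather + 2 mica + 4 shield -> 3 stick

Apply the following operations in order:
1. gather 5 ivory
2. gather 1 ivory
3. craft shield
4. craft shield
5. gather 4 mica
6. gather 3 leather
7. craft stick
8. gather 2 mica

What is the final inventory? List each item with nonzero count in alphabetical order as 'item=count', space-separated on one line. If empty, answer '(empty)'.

Answer: ivory=2 mica=4 stick=3

Derivation:
After 1 (gather 5 ivory): ivory=5
After 2 (gather 1 ivory): ivory=6
After 3 (craft shield): ivory=4 shield=2
After 4 (craft shield): ivory=2 shield=4
After 5 (gather 4 mica): ivory=2 mica=4 shield=4
After 6 (gather 3 leather): ivory=2 leather=3 mica=4 shield=4
After 7 (craft stick): ivory=2 mica=2 stick=3
After 8 (gather 2 mica): ivory=2 mica=4 stick=3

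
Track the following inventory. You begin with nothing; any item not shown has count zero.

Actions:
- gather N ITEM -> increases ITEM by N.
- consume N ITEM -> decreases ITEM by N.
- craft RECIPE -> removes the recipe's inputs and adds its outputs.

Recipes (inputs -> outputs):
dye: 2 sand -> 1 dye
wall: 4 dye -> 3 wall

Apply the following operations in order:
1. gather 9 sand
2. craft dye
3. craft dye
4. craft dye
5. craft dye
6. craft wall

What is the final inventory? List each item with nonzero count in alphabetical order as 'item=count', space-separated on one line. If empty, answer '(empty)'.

After 1 (gather 9 sand): sand=9
After 2 (craft dye): dye=1 sand=7
After 3 (craft dye): dye=2 sand=5
After 4 (craft dye): dye=3 sand=3
After 5 (craft dye): dye=4 sand=1
After 6 (craft wall): sand=1 wall=3

Answer: sand=1 wall=3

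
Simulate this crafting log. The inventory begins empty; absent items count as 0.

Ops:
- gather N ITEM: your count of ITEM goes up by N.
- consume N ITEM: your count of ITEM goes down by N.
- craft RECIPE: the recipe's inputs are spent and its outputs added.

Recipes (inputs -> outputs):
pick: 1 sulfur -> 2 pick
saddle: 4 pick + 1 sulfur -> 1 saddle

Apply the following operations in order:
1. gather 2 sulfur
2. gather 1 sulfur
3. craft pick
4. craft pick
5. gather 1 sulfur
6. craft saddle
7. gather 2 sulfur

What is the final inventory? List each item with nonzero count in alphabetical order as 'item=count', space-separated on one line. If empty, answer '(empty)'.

After 1 (gather 2 sulfur): sulfur=2
After 2 (gather 1 sulfur): sulfur=3
After 3 (craft pick): pick=2 sulfur=2
After 4 (craft pick): pick=4 sulfur=1
After 5 (gather 1 sulfur): pick=4 sulfur=2
After 6 (craft saddle): saddle=1 sulfur=1
After 7 (gather 2 sulfur): saddle=1 sulfur=3

Answer: saddle=1 sulfur=3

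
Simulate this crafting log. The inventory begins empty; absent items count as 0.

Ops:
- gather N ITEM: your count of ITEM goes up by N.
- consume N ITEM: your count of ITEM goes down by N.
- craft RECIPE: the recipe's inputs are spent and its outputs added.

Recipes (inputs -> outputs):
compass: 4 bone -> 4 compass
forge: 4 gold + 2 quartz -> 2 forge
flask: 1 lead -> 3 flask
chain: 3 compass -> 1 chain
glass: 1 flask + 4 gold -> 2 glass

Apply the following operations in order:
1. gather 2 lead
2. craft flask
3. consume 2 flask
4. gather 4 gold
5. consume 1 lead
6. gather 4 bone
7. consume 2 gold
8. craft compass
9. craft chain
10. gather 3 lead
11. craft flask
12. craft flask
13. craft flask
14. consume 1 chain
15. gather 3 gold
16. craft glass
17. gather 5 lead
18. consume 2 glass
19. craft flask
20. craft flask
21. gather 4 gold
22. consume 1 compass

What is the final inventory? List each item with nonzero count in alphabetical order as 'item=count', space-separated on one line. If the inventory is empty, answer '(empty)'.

After 1 (gather 2 lead): lead=2
After 2 (craft flask): flask=3 lead=1
After 3 (consume 2 flask): flask=1 lead=1
After 4 (gather 4 gold): flask=1 gold=4 lead=1
After 5 (consume 1 lead): flask=1 gold=4
After 6 (gather 4 bone): bone=4 flask=1 gold=4
After 7 (consume 2 gold): bone=4 flask=1 gold=2
After 8 (craft compass): compass=4 flask=1 gold=2
After 9 (craft chain): chain=1 compass=1 flask=1 gold=2
After 10 (gather 3 lead): chain=1 compass=1 flask=1 gold=2 lead=3
After 11 (craft flask): chain=1 compass=1 flask=4 gold=2 lead=2
After 12 (craft flask): chain=1 compass=1 flask=7 gold=2 lead=1
After 13 (craft flask): chain=1 compass=1 flask=10 gold=2
After 14 (consume 1 chain): compass=1 flask=10 gold=2
After 15 (gather 3 gold): compass=1 flask=10 gold=5
After 16 (craft glass): compass=1 flask=9 glass=2 gold=1
After 17 (gather 5 lead): compass=1 flask=9 glass=2 gold=1 lead=5
After 18 (consume 2 glass): compass=1 flask=9 gold=1 lead=5
After 19 (craft flask): compass=1 flask=12 gold=1 lead=4
After 20 (craft flask): compass=1 flask=15 gold=1 lead=3
After 21 (gather 4 gold): compass=1 flask=15 gold=5 lead=3
After 22 (consume 1 compass): flask=15 gold=5 lead=3

Answer: flask=15 gold=5 lead=3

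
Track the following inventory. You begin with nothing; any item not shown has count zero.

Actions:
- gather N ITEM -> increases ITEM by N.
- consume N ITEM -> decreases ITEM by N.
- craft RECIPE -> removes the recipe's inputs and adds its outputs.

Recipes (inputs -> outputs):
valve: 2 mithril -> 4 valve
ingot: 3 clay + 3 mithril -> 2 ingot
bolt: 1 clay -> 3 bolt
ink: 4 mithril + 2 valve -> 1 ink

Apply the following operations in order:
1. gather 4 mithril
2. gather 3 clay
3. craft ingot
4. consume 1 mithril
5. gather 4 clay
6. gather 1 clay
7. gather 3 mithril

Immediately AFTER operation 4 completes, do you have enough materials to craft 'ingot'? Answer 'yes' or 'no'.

Answer: no

Derivation:
After 1 (gather 4 mithril): mithril=4
After 2 (gather 3 clay): clay=3 mithril=4
After 3 (craft ingot): ingot=2 mithril=1
After 4 (consume 1 mithril): ingot=2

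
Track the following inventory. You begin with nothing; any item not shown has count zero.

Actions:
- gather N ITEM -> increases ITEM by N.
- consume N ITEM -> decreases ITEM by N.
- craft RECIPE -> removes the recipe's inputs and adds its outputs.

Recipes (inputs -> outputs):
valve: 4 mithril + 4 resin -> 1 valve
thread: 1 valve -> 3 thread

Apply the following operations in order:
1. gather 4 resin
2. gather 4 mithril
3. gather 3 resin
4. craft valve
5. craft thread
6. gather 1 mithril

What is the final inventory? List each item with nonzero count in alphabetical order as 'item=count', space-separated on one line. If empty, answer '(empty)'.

After 1 (gather 4 resin): resin=4
After 2 (gather 4 mithril): mithril=4 resin=4
After 3 (gather 3 resin): mithril=4 resin=7
After 4 (craft valve): resin=3 valve=1
After 5 (craft thread): resin=3 thread=3
After 6 (gather 1 mithril): mithril=1 resin=3 thread=3

Answer: mithril=1 resin=3 thread=3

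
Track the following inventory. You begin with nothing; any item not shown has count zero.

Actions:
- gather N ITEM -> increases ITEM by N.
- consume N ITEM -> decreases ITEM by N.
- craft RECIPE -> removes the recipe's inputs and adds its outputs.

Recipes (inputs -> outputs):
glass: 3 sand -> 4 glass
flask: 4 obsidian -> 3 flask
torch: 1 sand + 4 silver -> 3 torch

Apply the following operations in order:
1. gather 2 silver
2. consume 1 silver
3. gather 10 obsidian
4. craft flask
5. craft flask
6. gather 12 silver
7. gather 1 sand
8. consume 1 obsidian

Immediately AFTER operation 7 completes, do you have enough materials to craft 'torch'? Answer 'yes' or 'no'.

Answer: yes

Derivation:
After 1 (gather 2 silver): silver=2
After 2 (consume 1 silver): silver=1
After 3 (gather 10 obsidian): obsidian=10 silver=1
After 4 (craft flask): flask=3 obsidian=6 silver=1
After 5 (craft flask): flask=6 obsidian=2 silver=1
After 6 (gather 12 silver): flask=6 obsidian=2 silver=13
After 7 (gather 1 sand): flask=6 obsidian=2 sand=1 silver=13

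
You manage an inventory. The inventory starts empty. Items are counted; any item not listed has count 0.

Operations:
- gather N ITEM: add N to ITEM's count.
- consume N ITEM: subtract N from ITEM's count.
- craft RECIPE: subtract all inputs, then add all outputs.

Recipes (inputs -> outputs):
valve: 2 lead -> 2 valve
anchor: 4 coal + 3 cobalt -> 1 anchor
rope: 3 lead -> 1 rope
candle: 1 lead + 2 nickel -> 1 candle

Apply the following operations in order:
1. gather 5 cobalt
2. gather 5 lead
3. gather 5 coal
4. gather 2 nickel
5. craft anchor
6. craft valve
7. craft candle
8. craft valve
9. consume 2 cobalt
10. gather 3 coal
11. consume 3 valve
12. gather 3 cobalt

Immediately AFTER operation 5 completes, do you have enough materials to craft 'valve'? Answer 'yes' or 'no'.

Answer: yes

Derivation:
After 1 (gather 5 cobalt): cobalt=5
After 2 (gather 5 lead): cobalt=5 lead=5
After 3 (gather 5 coal): coal=5 cobalt=5 lead=5
After 4 (gather 2 nickel): coal=5 cobalt=5 lead=5 nickel=2
After 5 (craft anchor): anchor=1 coal=1 cobalt=2 lead=5 nickel=2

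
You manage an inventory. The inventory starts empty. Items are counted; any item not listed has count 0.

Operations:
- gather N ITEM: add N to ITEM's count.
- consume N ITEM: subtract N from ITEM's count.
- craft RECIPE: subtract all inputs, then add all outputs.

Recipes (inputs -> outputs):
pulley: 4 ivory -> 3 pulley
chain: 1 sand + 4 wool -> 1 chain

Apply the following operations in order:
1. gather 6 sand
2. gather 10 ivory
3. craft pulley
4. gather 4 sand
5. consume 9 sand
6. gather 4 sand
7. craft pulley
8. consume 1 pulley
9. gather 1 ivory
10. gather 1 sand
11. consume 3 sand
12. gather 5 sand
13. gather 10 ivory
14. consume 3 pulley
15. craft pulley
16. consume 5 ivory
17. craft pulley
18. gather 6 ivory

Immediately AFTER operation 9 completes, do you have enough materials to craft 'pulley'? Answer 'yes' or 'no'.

Answer: no

Derivation:
After 1 (gather 6 sand): sand=6
After 2 (gather 10 ivory): ivory=10 sand=6
After 3 (craft pulley): ivory=6 pulley=3 sand=6
After 4 (gather 4 sand): ivory=6 pulley=3 sand=10
After 5 (consume 9 sand): ivory=6 pulley=3 sand=1
After 6 (gather 4 sand): ivory=6 pulley=3 sand=5
After 7 (craft pulley): ivory=2 pulley=6 sand=5
After 8 (consume 1 pulley): ivory=2 pulley=5 sand=5
After 9 (gather 1 ivory): ivory=3 pulley=5 sand=5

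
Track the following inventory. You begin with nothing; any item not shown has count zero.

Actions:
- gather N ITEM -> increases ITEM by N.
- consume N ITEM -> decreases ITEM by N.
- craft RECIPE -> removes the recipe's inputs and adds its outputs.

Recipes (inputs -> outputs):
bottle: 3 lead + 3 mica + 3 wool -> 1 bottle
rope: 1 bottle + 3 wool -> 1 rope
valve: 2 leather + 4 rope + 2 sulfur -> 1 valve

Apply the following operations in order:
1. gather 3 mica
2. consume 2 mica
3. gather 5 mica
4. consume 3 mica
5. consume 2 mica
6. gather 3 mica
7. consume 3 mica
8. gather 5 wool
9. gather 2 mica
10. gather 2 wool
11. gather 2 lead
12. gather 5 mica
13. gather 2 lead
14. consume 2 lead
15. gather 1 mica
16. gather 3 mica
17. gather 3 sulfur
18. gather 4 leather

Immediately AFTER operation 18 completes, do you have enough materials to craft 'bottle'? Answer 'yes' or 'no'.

Answer: no

Derivation:
After 1 (gather 3 mica): mica=3
After 2 (consume 2 mica): mica=1
After 3 (gather 5 mica): mica=6
After 4 (consume 3 mica): mica=3
After 5 (consume 2 mica): mica=1
After 6 (gather 3 mica): mica=4
After 7 (consume 3 mica): mica=1
After 8 (gather 5 wool): mica=1 wool=5
After 9 (gather 2 mica): mica=3 wool=5
After 10 (gather 2 wool): mica=3 wool=7
After 11 (gather 2 lead): lead=2 mica=3 wool=7
After 12 (gather 5 mica): lead=2 mica=8 wool=7
After 13 (gather 2 lead): lead=4 mica=8 wool=7
After 14 (consume 2 lead): lead=2 mica=8 wool=7
After 15 (gather 1 mica): lead=2 mica=9 wool=7
After 16 (gather 3 mica): lead=2 mica=12 wool=7
After 17 (gather 3 sulfur): lead=2 mica=12 sulfur=3 wool=7
After 18 (gather 4 leather): lead=2 leather=4 mica=12 sulfur=3 wool=7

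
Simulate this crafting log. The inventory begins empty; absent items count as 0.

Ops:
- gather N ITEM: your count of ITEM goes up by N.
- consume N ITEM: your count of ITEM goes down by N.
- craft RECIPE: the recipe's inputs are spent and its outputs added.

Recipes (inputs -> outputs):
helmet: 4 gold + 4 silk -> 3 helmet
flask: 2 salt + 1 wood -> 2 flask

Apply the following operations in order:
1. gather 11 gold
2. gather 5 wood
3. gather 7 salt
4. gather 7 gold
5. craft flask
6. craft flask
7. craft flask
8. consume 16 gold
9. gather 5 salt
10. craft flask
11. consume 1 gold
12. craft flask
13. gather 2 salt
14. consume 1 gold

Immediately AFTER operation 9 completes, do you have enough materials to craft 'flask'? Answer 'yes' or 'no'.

Answer: yes

Derivation:
After 1 (gather 11 gold): gold=11
After 2 (gather 5 wood): gold=11 wood=5
After 3 (gather 7 salt): gold=11 salt=7 wood=5
After 4 (gather 7 gold): gold=18 salt=7 wood=5
After 5 (craft flask): flask=2 gold=18 salt=5 wood=4
After 6 (craft flask): flask=4 gold=18 salt=3 wood=3
After 7 (craft flask): flask=6 gold=18 salt=1 wood=2
After 8 (consume 16 gold): flask=6 gold=2 salt=1 wood=2
After 9 (gather 5 salt): flask=6 gold=2 salt=6 wood=2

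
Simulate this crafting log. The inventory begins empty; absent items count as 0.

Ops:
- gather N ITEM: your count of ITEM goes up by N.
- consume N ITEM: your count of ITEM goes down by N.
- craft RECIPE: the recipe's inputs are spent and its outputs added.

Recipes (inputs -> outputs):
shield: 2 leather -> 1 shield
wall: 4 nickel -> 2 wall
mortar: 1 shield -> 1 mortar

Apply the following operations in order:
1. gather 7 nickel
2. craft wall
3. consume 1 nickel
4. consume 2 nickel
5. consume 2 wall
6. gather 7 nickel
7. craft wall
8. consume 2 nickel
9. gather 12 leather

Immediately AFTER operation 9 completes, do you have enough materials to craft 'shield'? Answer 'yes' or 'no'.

After 1 (gather 7 nickel): nickel=7
After 2 (craft wall): nickel=3 wall=2
After 3 (consume 1 nickel): nickel=2 wall=2
After 4 (consume 2 nickel): wall=2
After 5 (consume 2 wall): (empty)
After 6 (gather 7 nickel): nickel=7
After 7 (craft wall): nickel=3 wall=2
After 8 (consume 2 nickel): nickel=1 wall=2
After 9 (gather 12 leather): leather=12 nickel=1 wall=2

Answer: yes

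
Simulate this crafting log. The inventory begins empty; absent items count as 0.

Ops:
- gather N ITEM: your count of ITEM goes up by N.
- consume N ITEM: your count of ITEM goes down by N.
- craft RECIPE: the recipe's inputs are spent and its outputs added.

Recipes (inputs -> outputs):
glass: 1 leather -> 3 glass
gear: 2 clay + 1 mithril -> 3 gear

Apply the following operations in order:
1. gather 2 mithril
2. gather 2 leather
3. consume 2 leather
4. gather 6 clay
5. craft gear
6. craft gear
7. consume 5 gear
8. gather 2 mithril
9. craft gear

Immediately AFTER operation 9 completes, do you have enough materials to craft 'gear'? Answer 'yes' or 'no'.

Answer: no

Derivation:
After 1 (gather 2 mithril): mithril=2
After 2 (gather 2 leather): leather=2 mithril=2
After 3 (consume 2 leather): mithril=2
After 4 (gather 6 clay): clay=6 mithril=2
After 5 (craft gear): clay=4 gear=3 mithril=1
After 6 (craft gear): clay=2 gear=6
After 7 (consume 5 gear): clay=2 gear=1
After 8 (gather 2 mithril): clay=2 gear=1 mithril=2
After 9 (craft gear): gear=4 mithril=1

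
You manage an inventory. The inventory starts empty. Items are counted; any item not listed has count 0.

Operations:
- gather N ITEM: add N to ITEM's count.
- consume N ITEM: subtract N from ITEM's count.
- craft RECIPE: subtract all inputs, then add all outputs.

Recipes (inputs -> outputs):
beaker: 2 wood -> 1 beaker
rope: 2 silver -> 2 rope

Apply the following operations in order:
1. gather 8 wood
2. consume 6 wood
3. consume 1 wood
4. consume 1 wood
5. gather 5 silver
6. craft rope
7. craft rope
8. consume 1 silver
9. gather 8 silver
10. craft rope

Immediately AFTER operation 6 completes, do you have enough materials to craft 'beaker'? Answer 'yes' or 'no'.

Answer: no

Derivation:
After 1 (gather 8 wood): wood=8
After 2 (consume 6 wood): wood=2
After 3 (consume 1 wood): wood=1
After 4 (consume 1 wood): (empty)
After 5 (gather 5 silver): silver=5
After 6 (craft rope): rope=2 silver=3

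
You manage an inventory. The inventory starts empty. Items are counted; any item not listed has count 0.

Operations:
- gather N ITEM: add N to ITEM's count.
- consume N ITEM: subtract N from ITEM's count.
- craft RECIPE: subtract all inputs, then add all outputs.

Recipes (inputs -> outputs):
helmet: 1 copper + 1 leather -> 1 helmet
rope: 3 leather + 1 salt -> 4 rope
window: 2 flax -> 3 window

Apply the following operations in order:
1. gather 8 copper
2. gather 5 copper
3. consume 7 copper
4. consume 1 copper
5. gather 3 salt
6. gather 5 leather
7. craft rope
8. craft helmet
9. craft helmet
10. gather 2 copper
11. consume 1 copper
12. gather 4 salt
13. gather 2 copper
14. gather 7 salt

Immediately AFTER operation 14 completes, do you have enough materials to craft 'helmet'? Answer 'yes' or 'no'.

Answer: no

Derivation:
After 1 (gather 8 copper): copper=8
After 2 (gather 5 copper): copper=13
After 3 (consume 7 copper): copper=6
After 4 (consume 1 copper): copper=5
After 5 (gather 3 salt): copper=5 salt=3
After 6 (gather 5 leather): copper=5 leather=5 salt=3
After 7 (craft rope): copper=5 leather=2 rope=4 salt=2
After 8 (craft helmet): copper=4 helmet=1 leather=1 rope=4 salt=2
After 9 (craft helmet): copper=3 helmet=2 rope=4 salt=2
After 10 (gather 2 copper): copper=5 helmet=2 rope=4 salt=2
After 11 (consume 1 copper): copper=4 helmet=2 rope=4 salt=2
After 12 (gather 4 salt): copper=4 helmet=2 rope=4 salt=6
After 13 (gather 2 copper): copper=6 helmet=2 rope=4 salt=6
After 14 (gather 7 salt): copper=6 helmet=2 rope=4 salt=13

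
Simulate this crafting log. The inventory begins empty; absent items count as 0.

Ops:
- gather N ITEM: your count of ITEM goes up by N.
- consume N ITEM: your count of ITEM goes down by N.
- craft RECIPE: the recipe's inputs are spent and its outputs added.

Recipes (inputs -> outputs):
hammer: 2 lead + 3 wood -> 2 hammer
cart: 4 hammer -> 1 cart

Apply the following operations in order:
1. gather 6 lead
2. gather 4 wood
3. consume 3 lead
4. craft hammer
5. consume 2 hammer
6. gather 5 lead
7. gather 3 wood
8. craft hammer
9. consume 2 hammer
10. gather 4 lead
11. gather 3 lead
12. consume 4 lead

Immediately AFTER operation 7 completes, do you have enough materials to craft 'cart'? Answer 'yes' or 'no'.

Answer: no

Derivation:
After 1 (gather 6 lead): lead=6
After 2 (gather 4 wood): lead=6 wood=4
After 3 (consume 3 lead): lead=3 wood=4
After 4 (craft hammer): hammer=2 lead=1 wood=1
After 5 (consume 2 hammer): lead=1 wood=1
After 6 (gather 5 lead): lead=6 wood=1
After 7 (gather 3 wood): lead=6 wood=4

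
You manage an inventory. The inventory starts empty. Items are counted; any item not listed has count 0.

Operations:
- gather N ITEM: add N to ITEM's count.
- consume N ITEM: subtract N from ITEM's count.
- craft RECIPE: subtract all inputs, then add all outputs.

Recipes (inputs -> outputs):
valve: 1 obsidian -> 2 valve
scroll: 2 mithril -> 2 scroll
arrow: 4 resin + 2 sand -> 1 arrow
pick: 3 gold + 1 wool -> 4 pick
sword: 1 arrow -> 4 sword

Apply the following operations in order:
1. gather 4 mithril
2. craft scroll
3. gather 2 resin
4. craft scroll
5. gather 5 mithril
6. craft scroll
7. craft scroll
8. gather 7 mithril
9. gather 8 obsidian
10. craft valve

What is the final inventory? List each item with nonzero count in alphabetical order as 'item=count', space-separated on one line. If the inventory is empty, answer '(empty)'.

Answer: mithril=8 obsidian=7 resin=2 scroll=8 valve=2

Derivation:
After 1 (gather 4 mithril): mithril=4
After 2 (craft scroll): mithril=2 scroll=2
After 3 (gather 2 resin): mithril=2 resin=2 scroll=2
After 4 (craft scroll): resin=2 scroll=4
After 5 (gather 5 mithril): mithril=5 resin=2 scroll=4
After 6 (craft scroll): mithril=3 resin=2 scroll=6
After 7 (craft scroll): mithril=1 resin=2 scroll=8
After 8 (gather 7 mithril): mithril=8 resin=2 scroll=8
After 9 (gather 8 obsidian): mithril=8 obsidian=8 resin=2 scroll=8
After 10 (craft valve): mithril=8 obsidian=7 resin=2 scroll=8 valve=2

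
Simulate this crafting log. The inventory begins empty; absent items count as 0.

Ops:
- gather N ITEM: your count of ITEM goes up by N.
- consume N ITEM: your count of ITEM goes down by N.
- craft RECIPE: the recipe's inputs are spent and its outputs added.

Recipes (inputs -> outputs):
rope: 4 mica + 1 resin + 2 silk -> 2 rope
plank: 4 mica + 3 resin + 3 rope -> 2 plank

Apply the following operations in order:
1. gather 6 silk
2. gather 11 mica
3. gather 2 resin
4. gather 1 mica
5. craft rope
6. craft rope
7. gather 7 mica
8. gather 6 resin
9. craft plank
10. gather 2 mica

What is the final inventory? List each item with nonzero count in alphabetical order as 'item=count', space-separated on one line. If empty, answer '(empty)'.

After 1 (gather 6 silk): silk=6
After 2 (gather 11 mica): mica=11 silk=6
After 3 (gather 2 resin): mica=11 resin=2 silk=6
After 4 (gather 1 mica): mica=12 resin=2 silk=6
After 5 (craft rope): mica=8 resin=1 rope=2 silk=4
After 6 (craft rope): mica=4 rope=4 silk=2
After 7 (gather 7 mica): mica=11 rope=4 silk=2
After 8 (gather 6 resin): mica=11 resin=6 rope=4 silk=2
After 9 (craft plank): mica=7 plank=2 resin=3 rope=1 silk=2
After 10 (gather 2 mica): mica=9 plank=2 resin=3 rope=1 silk=2

Answer: mica=9 plank=2 resin=3 rope=1 silk=2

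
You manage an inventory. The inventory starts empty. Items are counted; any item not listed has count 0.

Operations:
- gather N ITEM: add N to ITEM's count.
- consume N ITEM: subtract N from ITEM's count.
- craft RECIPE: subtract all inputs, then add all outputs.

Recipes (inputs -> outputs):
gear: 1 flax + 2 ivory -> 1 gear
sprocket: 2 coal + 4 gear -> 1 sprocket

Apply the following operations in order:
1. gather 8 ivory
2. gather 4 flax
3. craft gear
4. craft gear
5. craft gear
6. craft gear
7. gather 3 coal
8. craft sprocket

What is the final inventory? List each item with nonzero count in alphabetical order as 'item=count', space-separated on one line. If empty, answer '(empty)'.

Answer: coal=1 sprocket=1

Derivation:
After 1 (gather 8 ivory): ivory=8
After 2 (gather 4 flax): flax=4 ivory=8
After 3 (craft gear): flax=3 gear=1 ivory=6
After 4 (craft gear): flax=2 gear=2 ivory=4
After 5 (craft gear): flax=1 gear=3 ivory=2
After 6 (craft gear): gear=4
After 7 (gather 3 coal): coal=3 gear=4
After 8 (craft sprocket): coal=1 sprocket=1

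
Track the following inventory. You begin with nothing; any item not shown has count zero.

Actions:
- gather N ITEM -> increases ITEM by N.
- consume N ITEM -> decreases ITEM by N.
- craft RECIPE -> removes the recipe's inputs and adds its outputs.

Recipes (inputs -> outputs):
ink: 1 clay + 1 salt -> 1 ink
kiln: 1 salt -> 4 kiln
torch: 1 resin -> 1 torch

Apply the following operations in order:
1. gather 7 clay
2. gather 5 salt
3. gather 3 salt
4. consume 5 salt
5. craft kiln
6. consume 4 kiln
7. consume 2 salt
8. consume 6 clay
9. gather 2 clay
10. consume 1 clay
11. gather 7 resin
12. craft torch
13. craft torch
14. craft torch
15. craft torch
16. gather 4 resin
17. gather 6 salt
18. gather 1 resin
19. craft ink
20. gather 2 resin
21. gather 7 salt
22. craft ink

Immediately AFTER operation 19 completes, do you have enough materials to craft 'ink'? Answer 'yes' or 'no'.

Answer: yes

Derivation:
After 1 (gather 7 clay): clay=7
After 2 (gather 5 salt): clay=7 salt=5
After 3 (gather 3 salt): clay=7 salt=8
After 4 (consume 5 salt): clay=7 salt=3
After 5 (craft kiln): clay=7 kiln=4 salt=2
After 6 (consume 4 kiln): clay=7 salt=2
After 7 (consume 2 salt): clay=7
After 8 (consume 6 clay): clay=1
After 9 (gather 2 clay): clay=3
After 10 (consume 1 clay): clay=2
After 11 (gather 7 resin): clay=2 resin=7
After 12 (craft torch): clay=2 resin=6 torch=1
After 13 (craft torch): clay=2 resin=5 torch=2
After 14 (craft torch): clay=2 resin=4 torch=3
After 15 (craft torch): clay=2 resin=3 torch=4
After 16 (gather 4 resin): clay=2 resin=7 torch=4
After 17 (gather 6 salt): clay=2 resin=7 salt=6 torch=4
After 18 (gather 1 resin): clay=2 resin=8 salt=6 torch=4
After 19 (craft ink): clay=1 ink=1 resin=8 salt=5 torch=4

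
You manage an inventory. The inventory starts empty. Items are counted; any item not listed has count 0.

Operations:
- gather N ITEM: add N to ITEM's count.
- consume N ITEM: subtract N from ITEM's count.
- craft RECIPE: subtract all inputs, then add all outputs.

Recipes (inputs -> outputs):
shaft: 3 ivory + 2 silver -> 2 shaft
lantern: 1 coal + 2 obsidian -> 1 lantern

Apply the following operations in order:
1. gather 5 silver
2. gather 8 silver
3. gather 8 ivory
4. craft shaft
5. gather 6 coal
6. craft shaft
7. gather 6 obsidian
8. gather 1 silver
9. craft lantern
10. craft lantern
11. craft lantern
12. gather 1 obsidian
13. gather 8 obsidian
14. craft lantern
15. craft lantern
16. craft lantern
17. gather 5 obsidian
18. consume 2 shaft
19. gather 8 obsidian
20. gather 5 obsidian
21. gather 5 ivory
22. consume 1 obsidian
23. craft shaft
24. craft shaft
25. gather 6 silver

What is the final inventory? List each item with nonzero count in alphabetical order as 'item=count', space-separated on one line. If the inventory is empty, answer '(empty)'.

After 1 (gather 5 silver): silver=5
After 2 (gather 8 silver): silver=13
After 3 (gather 8 ivory): ivory=8 silver=13
After 4 (craft shaft): ivory=5 shaft=2 silver=11
After 5 (gather 6 coal): coal=6 ivory=5 shaft=2 silver=11
After 6 (craft shaft): coal=6 ivory=2 shaft=4 silver=9
After 7 (gather 6 obsidian): coal=6 ivory=2 obsidian=6 shaft=4 silver=9
After 8 (gather 1 silver): coal=6 ivory=2 obsidian=6 shaft=4 silver=10
After 9 (craft lantern): coal=5 ivory=2 lantern=1 obsidian=4 shaft=4 silver=10
After 10 (craft lantern): coal=4 ivory=2 lantern=2 obsidian=2 shaft=4 silver=10
After 11 (craft lantern): coal=3 ivory=2 lantern=3 shaft=4 silver=10
After 12 (gather 1 obsidian): coal=3 ivory=2 lantern=3 obsidian=1 shaft=4 silver=10
After 13 (gather 8 obsidian): coal=3 ivory=2 lantern=3 obsidian=9 shaft=4 silver=10
After 14 (craft lantern): coal=2 ivory=2 lantern=4 obsidian=7 shaft=4 silver=10
After 15 (craft lantern): coal=1 ivory=2 lantern=5 obsidian=5 shaft=4 silver=10
After 16 (craft lantern): ivory=2 lantern=6 obsidian=3 shaft=4 silver=10
After 17 (gather 5 obsidian): ivory=2 lantern=6 obsidian=8 shaft=4 silver=10
After 18 (consume 2 shaft): ivory=2 lantern=6 obsidian=8 shaft=2 silver=10
After 19 (gather 8 obsidian): ivory=2 lantern=6 obsidian=16 shaft=2 silver=10
After 20 (gather 5 obsidian): ivory=2 lantern=6 obsidian=21 shaft=2 silver=10
After 21 (gather 5 ivory): ivory=7 lantern=6 obsidian=21 shaft=2 silver=10
After 22 (consume 1 obsidian): ivory=7 lantern=6 obsidian=20 shaft=2 silver=10
After 23 (craft shaft): ivory=4 lantern=6 obsidian=20 shaft=4 silver=8
After 24 (craft shaft): ivory=1 lantern=6 obsidian=20 shaft=6 silver=6
After 25 (gather 6 silver): ivory=1 lantern=6 obsidian=20 shaft=6 silver=12

Answer: ivory=1 lantern=6 obsidian=20 shaft=6 silver=12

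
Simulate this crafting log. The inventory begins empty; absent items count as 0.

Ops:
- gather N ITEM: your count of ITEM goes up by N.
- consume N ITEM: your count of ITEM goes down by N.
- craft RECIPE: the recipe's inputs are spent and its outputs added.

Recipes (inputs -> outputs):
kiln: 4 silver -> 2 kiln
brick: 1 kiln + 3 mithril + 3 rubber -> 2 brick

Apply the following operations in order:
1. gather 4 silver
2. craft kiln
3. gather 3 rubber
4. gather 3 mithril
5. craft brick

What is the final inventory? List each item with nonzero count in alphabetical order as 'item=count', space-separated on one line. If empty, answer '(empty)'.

Answer: brick=2 kiln=1

Derivation:
After 1 (gather 4 silver): silver=4
After 2 (craft kiln): kiln=2
After 3 (gather 3 rubber): kiln=2 rubber=3
After 4 (gather 3 mithril): kiln=2 mithril=3 rubber=3
After 5 (craft brick): brick=2 kiln=1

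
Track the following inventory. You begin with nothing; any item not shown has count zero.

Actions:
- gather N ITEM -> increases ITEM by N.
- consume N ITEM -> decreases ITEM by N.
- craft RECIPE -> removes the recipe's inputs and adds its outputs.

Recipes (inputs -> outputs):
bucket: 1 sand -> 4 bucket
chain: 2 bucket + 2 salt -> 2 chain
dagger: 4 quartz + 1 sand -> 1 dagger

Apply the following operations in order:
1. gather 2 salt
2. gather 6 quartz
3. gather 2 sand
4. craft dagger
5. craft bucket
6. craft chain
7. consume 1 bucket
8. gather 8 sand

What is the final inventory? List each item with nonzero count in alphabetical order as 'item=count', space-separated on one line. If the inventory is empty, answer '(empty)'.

Answer: bucket=1 chain=2 dagger=1 quartz=2 sand=8

Derivation:
After 1 (gather 2 salt): salt=2
After 2 (gather 6 quartz): quartz=6 salt=2
After 3 (gather 2 sand): quartz=6 salt=2 sand=2
After 4 (craft dagger): dagger=1 quartz=2 salt=2 sand=1
After 5 (craft bucket): bucket=4 dagger=1 quartz=2 salt=2
After 6 (craft chain): bucket=2 chain=2 dagger=1 quartz=2
After 7 (consume 1 bucket): bucket=1 chain=2 dagger=1 quartz=2
After 8 (gather 8 sand): bucket=1 chain=2 dagger=1 quartz=2 sand=8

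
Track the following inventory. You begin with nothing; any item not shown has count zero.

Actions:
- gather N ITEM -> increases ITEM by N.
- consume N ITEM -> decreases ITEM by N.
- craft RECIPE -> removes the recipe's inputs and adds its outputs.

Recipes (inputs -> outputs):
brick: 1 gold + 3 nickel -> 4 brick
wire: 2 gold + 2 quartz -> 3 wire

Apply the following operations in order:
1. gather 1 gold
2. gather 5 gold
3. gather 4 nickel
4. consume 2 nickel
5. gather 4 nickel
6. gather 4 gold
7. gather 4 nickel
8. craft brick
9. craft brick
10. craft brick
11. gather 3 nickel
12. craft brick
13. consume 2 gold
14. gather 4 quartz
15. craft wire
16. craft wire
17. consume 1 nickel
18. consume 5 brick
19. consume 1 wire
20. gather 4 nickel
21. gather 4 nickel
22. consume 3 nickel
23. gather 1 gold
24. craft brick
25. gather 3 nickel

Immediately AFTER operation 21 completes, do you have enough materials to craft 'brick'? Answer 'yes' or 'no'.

After 1 (gather 1 gold): gold=1
After 2 (gather 5 gold): gold=6
After 3 (gather 4 nickel): gold=6 nickel=4
After 4 (consume 2 nickel): gold=6 nickel=2
After 5 (gather 4 nickel): gold=6 nickel=6
After 6 (gather 4 gold): gold=10 nickel=6
After 7 (gather 4 nickel): gold=10 nickel=10
After 8 (craft brick): brick=4 gold=9 nickel=7
After 9 (craft brick): brick=8 gold=8 nickel=4
After 10 (craft brick): brick=12 gold=7 nickel=1
After 11 (gather 3 nickel): brick=12 gold=7 nickel=4
After 12 (craft brick): brick=16 gold=6 nickel=1
After 13 (consume 2 gold): brick=16 gold=4 nickel=1
After 14 (gather 4 quartz): brick=16 gold=4 nickel=1 quartz=4
After 15 (craft wire): brick=16 gold=2 nickel=1 quartz=2 wire=3
After 16 (craft wire): brick=16 nickel=1 wire=6
After 17 (consume 1 nickel): brick=16 wire=6
After 18 (consume 5 brick): brick=11 wire=6
After 19 (consume 1 wire): brick=11 wire=5
After 20 (gather 4 nickel): brick=11 nickel=4 wire=5
After 21 (gather 4 nickel): brick=11 nickel=8 wire=5

Answer: no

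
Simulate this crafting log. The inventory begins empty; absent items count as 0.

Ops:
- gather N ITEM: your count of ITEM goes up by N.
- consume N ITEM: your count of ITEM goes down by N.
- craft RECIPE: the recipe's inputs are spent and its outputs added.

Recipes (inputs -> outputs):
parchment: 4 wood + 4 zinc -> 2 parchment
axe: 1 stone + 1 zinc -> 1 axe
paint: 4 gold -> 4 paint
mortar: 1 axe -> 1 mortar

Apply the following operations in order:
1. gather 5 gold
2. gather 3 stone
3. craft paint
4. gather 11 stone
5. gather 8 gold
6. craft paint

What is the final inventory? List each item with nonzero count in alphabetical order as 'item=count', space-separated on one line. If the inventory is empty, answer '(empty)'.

After 1 (gather 5 gold): gold=5
After 2 (gather 3 stone): gold=5 stone=3
After 3 (craft paint): gold=1 paint=4 stone=3
After 4 (gather 11 stone): gold=1 paint=4 stone=14
After 5 (gather 8 gold): gold=9 paint=4 stone=14
After 6 (craft paint): gold=5 paint=8 stone=14

Answer: gold=5 paint=8 stone=14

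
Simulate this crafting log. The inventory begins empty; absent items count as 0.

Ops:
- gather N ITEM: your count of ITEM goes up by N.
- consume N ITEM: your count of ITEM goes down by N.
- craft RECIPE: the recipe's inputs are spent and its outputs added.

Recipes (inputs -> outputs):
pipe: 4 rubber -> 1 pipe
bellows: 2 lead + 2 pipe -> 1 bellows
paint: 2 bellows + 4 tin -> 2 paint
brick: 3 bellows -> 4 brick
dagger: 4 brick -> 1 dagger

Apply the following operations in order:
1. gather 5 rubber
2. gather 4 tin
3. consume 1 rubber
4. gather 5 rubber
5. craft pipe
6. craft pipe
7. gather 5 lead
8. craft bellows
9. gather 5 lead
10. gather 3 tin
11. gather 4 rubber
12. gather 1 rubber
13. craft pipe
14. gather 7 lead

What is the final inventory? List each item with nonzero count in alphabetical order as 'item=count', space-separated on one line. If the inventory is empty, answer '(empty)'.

After 1 (gather 5 rubber): rubber=5
After 2 (gather 4 tin): rubber=5 tin=4
After 3 (consume 1 rubber): rubber=4 tin=4
After 4 (gather 5 rubber): rubber=9 tin=4
After 5 (craft pipe): pipe=1 rubber=5 tin=4
After 6 (craft pipe): pipe=2 rubber=1 tin=4
After 7 (gather 5 lead): lead=5 pipe=2 rubber=1 tin=4
After 8 (craft bellows): bellows=1 lead=3 rubber=1 tin=4
After 9 (gather 5 lead): bellows=1 lead=8 rubber=1 tin=4
After 10 (gather 3 tin): bellows=1 lead=8 rubber=1 tin=7
After 11 (gather 4 rubber): bellows=1 lead=8 rubber=5 tin=7
After 12 (gather 1 rubber): bellows=1 lead=8 rubber=6 tin=7
After 13 (craft pipe): bellows=1 lead=8 pipe=1 rubber=2 tin=7
After 14 (gather 7 lead): bellows=1 lead=15 pipe=1 rubber=2 tin=7

Answer: bellows=1 lead=15 pipe=1 rubber=2 tin=7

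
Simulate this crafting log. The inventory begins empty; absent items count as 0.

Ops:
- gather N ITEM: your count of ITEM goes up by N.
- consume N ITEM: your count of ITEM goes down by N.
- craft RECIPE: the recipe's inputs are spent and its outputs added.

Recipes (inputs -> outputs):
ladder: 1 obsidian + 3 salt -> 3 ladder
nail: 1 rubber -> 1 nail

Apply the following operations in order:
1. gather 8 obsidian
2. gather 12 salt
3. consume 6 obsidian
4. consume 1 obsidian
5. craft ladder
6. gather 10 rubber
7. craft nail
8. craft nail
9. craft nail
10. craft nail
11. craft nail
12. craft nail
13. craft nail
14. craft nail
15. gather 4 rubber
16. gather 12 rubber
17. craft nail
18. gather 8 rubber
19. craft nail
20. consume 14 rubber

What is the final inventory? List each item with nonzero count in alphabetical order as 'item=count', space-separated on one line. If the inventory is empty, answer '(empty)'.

After 1 (gather 8 obsidian): obsidian=8
After 2 (gather 12 salt): obsidian=8 salt=12
After 3 (consume 6 obsidian): obsidian=2 salt=12
After 4 (consume 1 obsidian): obsidian=1 salt=12
After 5 (craft ladder): ladder=3 salt=9
After 6 (gather 10 rubber): ladder=3 rubber=10 salt=9
After 7 (craft nail): ladder=3 nail=1 rubber=9 salt=9
After 8 (craft nail): ladder=3 nail=2 rubber=8 salt=9
After 9 (craft nail): ladder=3 nail=3 rubber=7 salt=9
After 10 (craft nail): ladder=3 nail=4 rubber=6 salt=9
After 11 (craft nail): ladder=3 nail=5 rubber=5 salt=9
After 12 (craft nail): ladder=3 nail=6 rubber=4 salt=9
After 13 (craft nail): ladder=3 nail=7 rubber=3 salt=9
After 14 (craft nail): ladder=3 nail=8 rubber=2 salt=9
After 15 (gather 4 rubber): ladder=3 nail=8 rubber=6 salt=9
After 16 (gather 12 rubber): ladder=3 nail=8 rubber=18 salt=9
After 17 (craft nail): ladder=3 nail=9 rubber=17 salt=9
After 18 (gather 8 rubber): ladder=3 nail=9 rubber=25 salt=9
After 19 (craft nail): ladder=3 nail=10 rubber=24 salt=9
After 20 (consume 14 rubber): ladder=3 nail=10 rubber=10 salt=9

Answer: ladder=3 nail=10 rubber=10 salt=9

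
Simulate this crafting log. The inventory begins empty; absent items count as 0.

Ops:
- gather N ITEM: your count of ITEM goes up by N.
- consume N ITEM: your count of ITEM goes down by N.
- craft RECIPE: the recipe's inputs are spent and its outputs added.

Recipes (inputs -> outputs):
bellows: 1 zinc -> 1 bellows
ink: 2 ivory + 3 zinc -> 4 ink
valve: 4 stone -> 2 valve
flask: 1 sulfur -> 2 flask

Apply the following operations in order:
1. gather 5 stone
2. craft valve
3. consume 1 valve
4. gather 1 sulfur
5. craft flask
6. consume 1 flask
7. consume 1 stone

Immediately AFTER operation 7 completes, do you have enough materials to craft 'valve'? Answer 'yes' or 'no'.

Answer: no

Derivation:
After 1 (gather 5 stone): stone=5
After 2 (craft valve): stone=1 valve=2
After 3 (consume 1 valve): stone=1 valve=1
After 4 (gather 1 sulfur): stone=1 sulfur=1 valve=1
After 5 (craft flask): flask=2 stone=1 valve=1
After 6 (consume 1 flask): flask=1 stone=1 valve=1
After 7 (consume 1 stone): flask=1 valve=1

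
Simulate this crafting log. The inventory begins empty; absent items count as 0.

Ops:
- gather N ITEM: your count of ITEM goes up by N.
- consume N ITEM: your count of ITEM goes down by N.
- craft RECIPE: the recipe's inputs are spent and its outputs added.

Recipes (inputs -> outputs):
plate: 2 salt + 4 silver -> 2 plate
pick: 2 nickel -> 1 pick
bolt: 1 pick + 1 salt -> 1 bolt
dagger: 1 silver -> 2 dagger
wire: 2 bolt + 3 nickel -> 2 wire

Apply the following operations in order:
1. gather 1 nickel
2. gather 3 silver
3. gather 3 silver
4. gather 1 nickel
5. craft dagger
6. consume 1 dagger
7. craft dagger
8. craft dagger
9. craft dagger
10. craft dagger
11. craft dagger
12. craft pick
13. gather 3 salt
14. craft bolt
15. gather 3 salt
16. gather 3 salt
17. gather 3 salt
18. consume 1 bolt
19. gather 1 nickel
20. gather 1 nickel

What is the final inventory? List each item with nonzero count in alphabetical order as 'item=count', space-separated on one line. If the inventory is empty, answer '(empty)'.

Answer: dagger=11 nickel=2 salt=11

Derivation:
After 1 (gather 1 nickel): nickel=1
After 2 (gather 3 silver): nickel=1 silver=3
After 3 (gather 3 silver): nickel=1 silver=6
After 4 (gather 1 nickel): nickel=2 silver=6
After 5 (craft dagger): dagger=2 nickel=2 silver=5
After 6 (consume 1 dagger): dagger=1 nickel=2 silver=5
After 7 (craft dagger): dagger=3 nickel=2 silver=4
After 8 (craft dagger): dagger=5 nickel=2 silver=3
After 9 (craft dagger): dagger=7 nickel=2 silver=2
After 10 (craft dagger): dagger=9 nickel=2 silver=1
After 11 (craft dagger): dagger=11 nickel=2
After 12 (craft pick): dagger=11 pick=1
After 13 (gather 3 salt): dagger=11 pick=1 salt=3
After 14 (craft bolt): bolt=1 dagger=11 salt=2
After 15 (gather 3 salt): bolt=1 dagger=11 salt=5
After 16 (gather 3 salt): bolt=1 dagger=11 salt=8
After 17 (gather 3 salt): bolt=1 dagger=11 salt=11
After 18 (consume 1 bolt): dagger=11 salt=11
After 19 (gather 1 nickel): dagger=11 nickel=1 salt=11
After 20 (gather 1 nickel): dagger=11 nickel=2 salt=11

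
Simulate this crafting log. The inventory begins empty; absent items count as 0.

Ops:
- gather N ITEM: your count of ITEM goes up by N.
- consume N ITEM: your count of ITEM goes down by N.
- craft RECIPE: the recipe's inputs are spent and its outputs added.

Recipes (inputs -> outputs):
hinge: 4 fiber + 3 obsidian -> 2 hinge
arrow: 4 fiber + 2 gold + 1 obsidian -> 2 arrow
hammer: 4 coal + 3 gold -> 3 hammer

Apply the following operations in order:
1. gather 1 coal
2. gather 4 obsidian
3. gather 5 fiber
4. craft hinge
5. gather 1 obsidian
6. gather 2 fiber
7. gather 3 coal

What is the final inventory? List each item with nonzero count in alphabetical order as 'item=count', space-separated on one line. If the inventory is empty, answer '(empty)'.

Answer: coal=4 fiber=3 hinge=2 obsidian=2

Derivation:
After 1 (gather 1 coal): coal=1
After 2 (gather 4 obsidian): coal=1 obsidian=4
After 3 (gather 5 fiber): coal=1 fiber=5 obsidian=4
After 4 (craft hinge): coal=1 fiber=1 hinge=2 obsidian=1
After 5 (gather 1 obsidian): coal=1 fiber=1 hinge=2 obsidian=2
After 6 (gather 2 fiber): coal=1 fiber=3 hinge=2 obsidian=2
After 7 (gather 3 coal): coal=4 fiber=3 hinge=2 obsidian=2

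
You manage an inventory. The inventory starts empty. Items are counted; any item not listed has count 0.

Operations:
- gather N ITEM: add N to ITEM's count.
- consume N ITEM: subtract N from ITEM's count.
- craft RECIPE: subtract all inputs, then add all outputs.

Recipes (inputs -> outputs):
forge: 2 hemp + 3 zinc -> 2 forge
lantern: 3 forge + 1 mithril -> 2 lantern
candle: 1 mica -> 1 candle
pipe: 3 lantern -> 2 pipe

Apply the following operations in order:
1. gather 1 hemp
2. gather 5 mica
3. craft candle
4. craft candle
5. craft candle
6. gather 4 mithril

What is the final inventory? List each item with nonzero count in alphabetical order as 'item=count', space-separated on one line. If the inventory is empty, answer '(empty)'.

After 1 (gather 1 hemp): hemp=1
After 2 (gather 5 mica): hemp=1 mica=5
After 3 (craft candle): candle=1 hemp=1 mica=4
After 4 (craft candle): candle=2 hemp=1 mica=3
After 5 (craft candle): candle=3 hemp=1 mica=2
After 6 (gather 4 mithril): candle=3 hemp=1 mica=2 mithril=4

Answer: candle=3 hemp=1 mica=2 mithril=4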